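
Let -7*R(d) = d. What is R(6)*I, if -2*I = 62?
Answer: 186/7 ≈ 26.571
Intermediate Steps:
I = -31 (I = -½*62 = -31)
R(d) = -d/7
R(6)*I = -⅐*6*(-31) = -6/7*(-31) = 186/7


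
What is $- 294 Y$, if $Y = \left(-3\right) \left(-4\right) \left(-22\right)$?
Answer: $77616$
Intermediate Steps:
$Y = -264$ ($Y = 12 \left(-22\right) = -264$)
$- 294 Y = \left(-294\right) \left(-264\right) = 77616$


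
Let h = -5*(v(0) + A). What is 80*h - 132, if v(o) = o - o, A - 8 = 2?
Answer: -4132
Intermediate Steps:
A = 10 (A = 8 + 2 = 10)
v(o) = 0
h = -50 (h = -5*(0 + 10) = -5*10 = -50)
80*h - 132 = 80*(-50) - 132 = -4000 - 132 = -4132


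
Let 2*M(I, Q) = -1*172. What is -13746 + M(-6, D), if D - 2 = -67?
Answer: -13832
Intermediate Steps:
D = -65 (D = 2 - 67 = -65)
M(I, Q) = -86 (M(I, Q) = (-1*172)/2 = (½)*(-172) = -86)
-13746 + M(-6, D) = -13746 - 86 = -13832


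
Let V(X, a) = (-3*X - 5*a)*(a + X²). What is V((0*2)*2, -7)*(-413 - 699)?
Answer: 272440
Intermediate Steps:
V(X, a) = (a + X²)*(-5*a - 3*X) (V(X, a) = (-5*a - 3*X)*(a + X²) = (a + X²)*(-5*a - 3*X))
V((0*2)*2, -7)*(-413 - 699) = (-5*(-7)² - 3*((0*2)*2)³ - 5*(-7)*((0*2)*2)² - 3*(0*2)*2*(-7))*(-413 - 699) = (-5*49 - 3*(0*2)³ - 5*(-7)*(0*2)² - 3*0*2*(-7))*(-1112) = (-245 - 3*0³ - 5*(-7)*0² - 3*0*(-7))*(-1112) = (-245 - 3*0 - 5*(-7)*0 + 0)*(-1112) = (-245 + 0 + 0 + 0)*(-1112) = -245*(-1112) = 272440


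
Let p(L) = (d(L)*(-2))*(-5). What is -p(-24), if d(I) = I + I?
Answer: 480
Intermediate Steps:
d(I) = 2*I
p(L) = 20*L (p(L) = ((2*L)*(-2))*(-5) = -4*L*(-5) = 20*L)
-p(-24) = -20*(-24) = -1*(-480) = 480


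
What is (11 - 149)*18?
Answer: -2484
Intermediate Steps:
(11 - 149)*18 = -138*18 = -2484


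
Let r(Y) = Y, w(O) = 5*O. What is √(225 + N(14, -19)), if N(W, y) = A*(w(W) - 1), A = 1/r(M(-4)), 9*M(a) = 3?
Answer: 12*√3 ≈ 20.785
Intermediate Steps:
M(a) = ⅓ (M(a) = (⅑)*3 = ⅓)
A = 3 (A = 1/(⅓) = 3)
N(W, y) = -3 + 15*W (N(W, y) = 3*(5*W - 1) = 3*(-1 + 5*W) = -3 + 15*W)
√(225 + N(14, -19)) = √(225 + (-3 + 15*14)) = √(225 + (-3 + 210)) = √(225 + 207) = √432 = 12*√3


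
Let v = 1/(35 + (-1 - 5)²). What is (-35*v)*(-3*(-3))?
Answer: -315/71 ≈ -4.4366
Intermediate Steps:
v = 1/71 (v = 1/(35 + (-6)²) = 1/(35 + 36) = 1/71 ≈ 0.014085)
(-35*v)*(-3*(-3)) = (-35*1/71)*(-3*(-3)) = -35/71*9 = -315/71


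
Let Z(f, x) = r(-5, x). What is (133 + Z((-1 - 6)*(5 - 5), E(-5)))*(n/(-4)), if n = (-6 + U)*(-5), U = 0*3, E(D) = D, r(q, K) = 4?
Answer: -2055/2 ≈ -1027.5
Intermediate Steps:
U = 0
Z(f, x) = 4
n = 30 (n = (-6 + 0)*(-5) = -6*(-5) = 30)
(133 + Z((-1 - 6)*(5 - 5), E(-5)))*(n/(-4)) = (133 + 4)*(30/(-4)) = 137*(30*(-¼)) = 137*(-15/2) = -2055/2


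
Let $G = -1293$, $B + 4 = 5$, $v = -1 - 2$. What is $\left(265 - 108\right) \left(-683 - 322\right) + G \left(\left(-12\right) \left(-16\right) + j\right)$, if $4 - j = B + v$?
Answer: $-413799$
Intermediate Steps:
$v = -3$
$B = 1$ ($B = -4 + 5 = 1$)
$j = 6$ ($j = 4 - \left(1 - 3\right) = 4 - -2 = 4 + 2 = 6$)
$\left(265 - 108\right) \left(-683 - 322\right) + G \left(\left(-12\right) \left(-16\right) + j\right) = \left(265 - 108\right) \left(-683 - 322\right) - 1293 \left(\left(-12\right) \left(-16\right) + 6\right) = \left(265 - 108\right) \left(-1005\right) - 1293 \left(192 + 6\right) = 157 \left(-1005\right) - 256014 = -157785 - 256014 = -413799$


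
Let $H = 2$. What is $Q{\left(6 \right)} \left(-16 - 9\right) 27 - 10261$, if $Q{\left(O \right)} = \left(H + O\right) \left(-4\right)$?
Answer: $11339$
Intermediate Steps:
$Q{\left(O \right)} = -8 - 4 O$ ($Q{\left(O \right)} = \left(2 + O\right) \left(-4\right) = -8 - 4 O$)
$Q{\left(6 \right)} \left(-16 - 9\right) 27 - 10261 = \left(-8 - 24\right) \left(-16 - 9\right) 27 - 10261 = \left(-8 - 24\right) \left(-25\right) 27 - 10261 = \left(-32\right) \left(-25\right) 27 - 10261 = 800 \cdot 27 - 10261 = 21600 - 10261 = 11339$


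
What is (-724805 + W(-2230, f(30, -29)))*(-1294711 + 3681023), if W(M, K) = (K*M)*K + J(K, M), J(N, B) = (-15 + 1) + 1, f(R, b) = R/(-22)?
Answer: -210484000883136/121 ≈ -1.7395e+12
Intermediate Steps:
f(R, b) = -R/22 (f(R, b) = R*(-1/22) = -R/22)
J(N, B) = -13 (J(N, B) = -14 + 1 = -13)
W(M, K) = -13 + M*K**2 (W(M, K) = (K*M)*K - 13 = M*K**2 - 13 = -13 + M*K**2)
(-724805 + W(-2230, f(30, -29)))*(-1294711 + 3681023) = (-724805 + (-13 - 2230*(-1/22*30)**2))*(-1294711 + 3681023) = (-724805 + (-13 - 2230*(-15/11)**2))*2386312 = (-724805 + (-13 - 2230*225/121))*2386312 = (-724805 + (-13 - 501750/121))*2386312 = (-724805 - 503323/121)*2386312 = -88204728/121*2386312 = -210484000883136/121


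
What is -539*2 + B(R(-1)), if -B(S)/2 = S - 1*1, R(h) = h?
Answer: -1074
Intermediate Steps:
B(S) = 2 - 2*S (B(S) = -2*(S - 1*1) = -2*(S - 1) = -2*(-1 + S) = 2 - 2*S)
-539*2 + B(R(-1)) = -539*2 + (2 - 2*(-1)) = -77*14 + (2 + 2) = -1078 + 4 = -1074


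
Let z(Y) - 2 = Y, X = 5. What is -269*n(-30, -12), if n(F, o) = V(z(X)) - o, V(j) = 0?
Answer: -3228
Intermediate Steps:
z(Y) = 2 + Y
n(F, o) = -o (n(F, o) = 0 - o = -o)
-269*n(-30, -12) = -(-269)*(-12) = -269*12 = -3228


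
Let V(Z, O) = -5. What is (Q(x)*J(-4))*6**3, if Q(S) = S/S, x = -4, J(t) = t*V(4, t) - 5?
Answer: 3240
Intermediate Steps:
J(t) = -5 - 5*t (J(t) = t*(-5) - 5 = -5*t - 5 = -5 - 5*t)
Q(S) = 1
(Q(x)*J(-4))*6**3 = (1*(-5 - 5*(-4)))*6**3 = (1*(-5 + 20))*216 = (1*15)*216 = 15*216 = 3240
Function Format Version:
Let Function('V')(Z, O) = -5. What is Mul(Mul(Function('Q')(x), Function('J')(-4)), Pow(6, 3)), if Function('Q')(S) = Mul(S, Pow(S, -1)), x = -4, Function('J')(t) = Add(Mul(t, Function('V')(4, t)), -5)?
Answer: 3240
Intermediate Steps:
Function('J')(t) = Add(-5, Mul(-5, t)) (Function('J')(t) = Add(Mul(t, -5), -5) = Add(Mul(-5, t), -5) = Add(-5, Mul(-5, t)))
Function('Q')(S) = 1
Mul(Mul(Function('Q')(x), Function('J')(-4)), Pow(6, 3)) = Mul(Mul(1, Add(-5, Mul(-5, -4))), Pow(6, 3)) = Mul(Mul(1, Add(-5, 20)), 216) = Mul(Mul(1, 15), 216) = Mul(15, 216) = 3240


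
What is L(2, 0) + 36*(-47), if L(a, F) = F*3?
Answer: -1692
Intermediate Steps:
L(a, F) = 3*F
L(2, 0) + 36*(-47) = 3*0 + 36*(-47) = 0 - 1692 = -1692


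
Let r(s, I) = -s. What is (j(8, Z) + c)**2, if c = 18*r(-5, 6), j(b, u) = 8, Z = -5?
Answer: 9604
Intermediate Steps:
c = 90 (c = 18*(-1*(-5)) = 18*5 = 90)
(j(8, Z) + c)**2 = (8 + 90)**2 = 98**2 = 9604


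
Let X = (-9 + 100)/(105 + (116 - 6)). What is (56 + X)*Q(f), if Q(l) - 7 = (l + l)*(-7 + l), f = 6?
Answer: -12131/43 ≈ -282.12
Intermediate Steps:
Q(l) = 7 + 2*l*(-7 + l) (Q(l) = 7 + (l + l)*(-7 + l) = 7 + (2*l)*(-7 + l) = 7 + 2*l*(-7 + l))
X = 91/215 (X = 91/(105 + 110) = 91/215 ≈ 0.42326)
(56 + X)*Q(f) = (56 + 91/215)*(7 - 14*6 + 2*6²) = 12131*(7 - 84 + 2*36)/215 = 12131*(7 - 84 + 72)/215 = (12131/215)*(-5) = -12131/43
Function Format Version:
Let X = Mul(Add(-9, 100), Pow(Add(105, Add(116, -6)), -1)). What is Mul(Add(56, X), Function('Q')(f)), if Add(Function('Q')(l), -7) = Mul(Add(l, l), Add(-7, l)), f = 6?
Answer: Rational(-12131, 43) ≈ -282.12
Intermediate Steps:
Function('Q')(l) = Add(7, Mul(2, l, Add(-7, l))) (Function('Q')(l) = Add(7, Mul(Add(l, l), Add(-7, l))) = Add(7, Mul(Mul(2, l), Add(-7, l))) = Add(7, Mul(2, l, Add(-7, l))))
X = Rational(91, 215) (X = Mul(91, Pow(Add(105, 110), -1)) = Mul(91, Pow(215, -1)) = Mul(91, Rational(1, 215)) = Rational(91, 215) ≈ 0.42326)
Mul(Add(56, X), Function('Q')(f)) = Mul(Add(56, Rational(91, 215)), Add(7, Mul(-14, 6), Mul(2, Pow(6, 2)))) = Mul(Rational(12131, 215), Add(7, -84, Mul(2, 36))) = Mul(Rational(12131, 215), Add(7, -84, 72)) = Mul(Rational(12131, 215), -5) = Rational(-12131, 43)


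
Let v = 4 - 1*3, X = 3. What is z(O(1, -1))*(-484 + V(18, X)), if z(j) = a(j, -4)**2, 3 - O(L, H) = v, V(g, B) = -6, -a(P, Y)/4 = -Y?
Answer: -125440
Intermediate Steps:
a(P, Y) = 4*Y (a(P, Y) = -(-4)*Y = 4*Y)
v = 1 (v = 4 - 3 = 1)
O(L, H) = 2 (O(L, H) = 3 - 1*1 = 3 - 1 = 2)
z(j) = 256 (z(j) = (4*(-4))**2 = (-16)**2 = 256)
z(O(1, -1))*(-484 + V(18, X)) = 256*(-484 - 6) = 256*(-490) = -125440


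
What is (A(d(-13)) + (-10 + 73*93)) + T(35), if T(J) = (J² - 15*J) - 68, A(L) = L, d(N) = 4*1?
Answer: 7415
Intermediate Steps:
d(N) = 4
T(J) = -68 + J² - 15*J
(A(d(-13)) + (-10 + 73*93)) + T(35) = (4 + (-10 + 73*93)) + (-68 + 35² - 15*35) = (4 + (-10 + 6789)) + (-68 + 1225 - 525) = (4 + 6779) + 632 = 6783 + 632 = 7415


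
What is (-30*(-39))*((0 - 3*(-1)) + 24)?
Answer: 31590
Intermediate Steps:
(-30*(-39))*((0 - 3*(-1)) + 24) = 1170*((0 + 3) + 24) = 1170*(3 + 24) = 1170*27 = 31590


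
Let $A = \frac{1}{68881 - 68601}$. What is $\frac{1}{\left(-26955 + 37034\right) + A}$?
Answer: $\frac{280}{2822121} \approx 9.9216 \cdot 10^{-5}$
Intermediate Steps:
$A = \frac{1}{280} \approx 0.0035714$
$\frac{1}{\left(-26955 + 37034\right) + A} = \frac{1}{\left(-26955 + 37034\right) + \frac{1}{280}} = \frac{1}{10079 + \frac{1}{280}} = \frac{1}{\frac{2822121}{280}} = \frac{280}{2822121}$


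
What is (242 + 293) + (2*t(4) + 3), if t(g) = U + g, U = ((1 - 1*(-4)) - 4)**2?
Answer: 548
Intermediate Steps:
U = 1 (U = ((1 + 4) - 4)**2 = (5 - 4)**2 = 1**2 = 1)
t(g) = 1 + g
(242 + 293) + (2*t(4) + 3) = (242 + 293) + (2*(1 + 4) + 3) = 535 + (2*5 + 3) = 535 + (10 + 3) = 535 + 13 = 548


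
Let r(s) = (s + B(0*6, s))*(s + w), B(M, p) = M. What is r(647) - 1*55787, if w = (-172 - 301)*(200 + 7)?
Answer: -62985595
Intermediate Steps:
w = -97911 (w = -473*207 = -97911)
r(s) = s*(-97911 + s) (r(s) = (s + 0*6)*(s - 97911) = (s + 0)*(-97911 + s) = s*(-97911 + s))
r(647) - 1*55787 = 647*(-97911 + 647) - 1*55787 = 647*(-97264) - 55787 = -62929808 - 55787 = -62985595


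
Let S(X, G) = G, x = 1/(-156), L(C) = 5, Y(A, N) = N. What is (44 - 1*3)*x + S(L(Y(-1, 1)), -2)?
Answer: -353/156 ≈ -2.2628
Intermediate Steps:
x = -1/156 ≈ -0.0064103
(44 - 1*3)*x + S(L(Y(-1, 1)), -2) = (44 - 1*3)*(-1/156) - 2 = (44 - 3)*(-1/156) - 2 = 41*(-1/156) - 2 = -41/156 - 2 = -353/156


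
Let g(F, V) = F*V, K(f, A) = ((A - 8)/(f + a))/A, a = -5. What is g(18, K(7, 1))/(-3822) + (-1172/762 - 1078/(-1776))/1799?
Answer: 14036703/879164104 ≈ 0.015966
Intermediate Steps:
K(f, A) = (-8 + A)/(A*(-5 + f)) (K(f, A) = ((A - 8)/(f - 5))/A = ((-8 + A)/(-5 + f))/A = (-8 + A)/(A*(-5 + f)))
g(18, K(7, 1))/(-3822) + (-1172/762 - 1078/(-1776))/1799 = (18*((-8 + 1)/(1*(-5 + 7))))/(-3822) + (-1172/762 - 1078/(-1776))/1799 = (18*(1*(-7)/2))*(-1/3822) + (-1172*1/762 - 1078*(-1/1776))*(1/1799) = (18*(1*(½)*(-7)))*(-1/3822) + (-586/381 + 539/888)*(1/1799) = (18*(-7/2))*(-1/3822) - 35001/37592*1/1799 = -63*(-1/3822) - 35001/67628008 = 3/182 - 35001/67628008 = 14036703/879164104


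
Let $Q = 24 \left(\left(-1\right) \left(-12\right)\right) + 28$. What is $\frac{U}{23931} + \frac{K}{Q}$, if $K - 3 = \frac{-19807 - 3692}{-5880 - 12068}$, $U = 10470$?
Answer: $\frac{2915819633}{6463156848} \approx 0.45114$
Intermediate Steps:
$Q = 316$ ($Q = 24 \cdot 12 + 28 = 288 + 28 = 316$)
$K = \frac{11049}{2564}$ ($K = 3 + \frac{-19807 - 3692}{-5880 - 12068} = 3 - \frac{23499}{-17948} = 3 - - \frac{3357}{2564} = 3 + \frac{3357}{2564} = \frac{11049}{2564} \approx 4.3093$)
$\frac{U}{23931} + \frac{K}{Q} = \frac{10470}{23931} + \frac{11049}{2564 \cdot 316} = 10470 \cdot \frac{1}{23931} + \frac{11049}{2564} \cdot \frac{1}{316} = \frac{3490}{7977} + \frac{11049}{810224} = \frac{2915819633}{6463156848}$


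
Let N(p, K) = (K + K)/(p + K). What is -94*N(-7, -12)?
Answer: -2256/19 ≈ -118.74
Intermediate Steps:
N(p, K) = 2*K/(K + p) (N(p, K) = (2*K)/(K + p) = 2*K/(K + p))
-94*N(-7, -12) = -188*(-12)/(-12 - 7) = -188*(-12)/(-19) = -188*(-12)*(-1)/19 = -94*24/19 = -2256/19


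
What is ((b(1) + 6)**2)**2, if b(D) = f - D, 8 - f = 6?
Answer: 2401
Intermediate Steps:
f = 2 (f = 8 - 1*6 = 8 - 6 = 2)
b(D) = 2 - D
((b(1) + 6)**2)**2 = (((2 - 1*1) + 6)**2)**2 = (((2 - 1) + 6)**2)**2 = ((1 + 6)**2)**2 = (7**2)**2 = 49**2 = 2401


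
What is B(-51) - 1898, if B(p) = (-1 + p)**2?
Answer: 806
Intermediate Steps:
B(-51) - 1898 = (-1 - 51)**2 - 1898 = (-52)**2 - 1898 = 2704 - 1898 = 806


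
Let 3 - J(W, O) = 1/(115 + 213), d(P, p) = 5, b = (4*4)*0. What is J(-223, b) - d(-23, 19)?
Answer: -657/328 ≈ -2.0030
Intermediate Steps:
b = 0 (b = 16*0 = 0)
J(W, O) = 983/328 (J(W, O) = 3 - 1/(115 + 213) = 3 - 1/328 = 983/328)
J(-223, b) - d(-23, 19) = 983/328 - 1*5 = 983/328 - 5 = -657/328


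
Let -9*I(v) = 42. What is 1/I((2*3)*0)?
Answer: -3/14 ≈ -0.21429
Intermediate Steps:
I(v) = -14/3 (I(v) = -⅑*42 = -14/3)
1/I((2*3)*0) = 1/(-14/3) = -3/14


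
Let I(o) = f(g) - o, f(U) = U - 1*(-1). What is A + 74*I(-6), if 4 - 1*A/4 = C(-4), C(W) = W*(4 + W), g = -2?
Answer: 386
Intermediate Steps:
f(U) = 1 + U (f(U) = U + 1 = 1 + U)
I(o) = -1 - o (I(o) = (1 - 2) - o = -1 - o)
A = 16 (A = 16 - (-16)*(4 - 4) = 16 - (-16)*0 = 16 - 4*0 = 16 + 0 = 16)
A + 74*I(-6) = 16 + 74*(-1 - 1*(-6)) = 16 + 74*(-1 + 6) = 16 + 74*5 = 16 + 370 = 386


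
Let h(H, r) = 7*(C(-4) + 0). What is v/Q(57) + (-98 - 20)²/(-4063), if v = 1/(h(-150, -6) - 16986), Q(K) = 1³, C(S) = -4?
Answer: -236906999/69127882 ≈ -3.4271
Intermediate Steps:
Q(K) = 1
h(H, r) = -28 (h(H, r) = 7*(-4 + 0) = 7*(-4) = -28)
v = -1/17014 (v = 1/(-28 - 16986) = 1/(-17014) = -1/17014 ≈ -5.8775e-5)
v/Q(57) + (-98 - 20)²/(-4063) = -1/17014/1 + (-98 - 20)²/(-4063) = -1/17014*1 + (-118)²*(-1/4063) = -1/17014 + 13924*(-1/4063) = -1/17014 - 13924/4063 = -236906999/69127882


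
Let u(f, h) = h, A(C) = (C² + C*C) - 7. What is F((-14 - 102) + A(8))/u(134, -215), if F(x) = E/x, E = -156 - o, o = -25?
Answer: 131/1075 ≈ 0.12186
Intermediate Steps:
A(C) = -7 + 2*C² (A(C) = (C² + C²) - 7 = 2*C² - 7 = -7 + 2*C²)
E = -131 (E = -156 - 1*(-25) = -156 + 25 = -131)
F(x) = -131/x
F((-14 - 102) + A(8))/u(134, -215) = -131/((-14 - 102) + (-7 + 2*8²))/(-215) = -131/(-116 + (-7 + 2*64))*(-1/215) = -131/(-116 + (-7 + 128))*(-1/215) = -131/(-116 + 121)*(-1/215) = -131/5*(-1/215) = 131/1075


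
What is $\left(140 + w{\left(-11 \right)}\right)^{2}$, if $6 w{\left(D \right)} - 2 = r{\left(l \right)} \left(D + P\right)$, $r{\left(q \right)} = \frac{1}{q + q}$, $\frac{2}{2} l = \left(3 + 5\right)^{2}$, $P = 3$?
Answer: $\frac{181467841}{9216} \approx 19691.0$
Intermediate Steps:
$l = 64$ ($l = \left(3 + 5\right)^{2} = 8^{2} = 64$)
$r{\left(q \right)} = \frac{1}{2 q}$
$w{\left(D \right)} = \frac{259}{768} + \frac{D}{768}$ ($w{\left(D \right)} = \frac{1}{3} + \frac{\frac{1}{2 \cdot 64} \left(D + 3\right)}{6} = \frac{1}{3} + \frac{\frac{1}{2} \cdot \frac{1}{64} \left(3 + D\right)}{6} = \frac{1}{3} + \frac{\frac{1}{128} \left(3 + D\right)}{6} = \frac{1}{3} + \frac{\frac{3}{128} + \frac{D}{128}}{6} = \frac{1}{3} + \left(\frac{1}{256} + \frac{D}{768}\right) = \frac{259}{768} + \frac{D}{768}$)
$\left(140 + w{\left(-11 \right)}\right)^{2} = \left(140 + \left(\frac{259}{768} + \frac{1}{768} \left(-11\right)\right)\right)^{2} = \left(140 + \left(\frac{259}{768} - \frac{11}{768}\right)\right)^{2} = \left(140 + \frac{31}{96}\right)^{2} = \left(\frac{13471}{96}\right)^{2} = \frac{181467841}{9216}$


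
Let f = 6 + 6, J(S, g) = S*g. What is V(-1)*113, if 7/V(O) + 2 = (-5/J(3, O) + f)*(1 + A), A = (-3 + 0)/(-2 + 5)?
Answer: -791/2 ≈ -395.50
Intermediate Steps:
A = -1 (A = -3/3 = -3*⅓ = -1)
f = 12
V(O) = -7/2 (V(O) = 7/(-2 + (-5*1/(3*O) + 12)*(1 - 1)) = 7/(-2 + (-5/(3*O) + 12)*0) = 7/(-2 + (12 - 5/(3*O))*0) = 7/(-2 + 0) = 7/(-2) = 7*(-½) = -7/2)
V(-1)*113 = -7/2*113 = -791/2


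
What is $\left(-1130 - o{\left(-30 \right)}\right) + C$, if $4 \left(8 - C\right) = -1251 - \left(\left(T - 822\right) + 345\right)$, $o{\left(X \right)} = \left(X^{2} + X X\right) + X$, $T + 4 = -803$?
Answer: $- \frac{11601}{4} \approx -2900.3$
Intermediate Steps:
$T = -807$ ($T = -4 - 803 = -807$)
$o{\left(X \right)} = X + 2 X^{2}$ ($o{\left(X \right)} = \left(X^{2} + X^{2}\right) + X = 2 X^{2} + X = X + 2 X^{2}$)
$C = - \frac{1}{4}$ ($C = 8 - \frac{-1251 - \left(\left(-807 - 822\right) + 345\right)}{4} = 8 - \frac{-1251 - \left(-1629 + 345\right)}{4} = 8 - \frac{-1251 - -1284}{4} = 8 - \frac{-1251 + 1284}{4} = 8 - \frac{33}{4} = - \frac{1}{4} \approx -0.25$)
$\left(-1130 - o{\left(-30 \right)}\right) + C = \left(-1130 - - 30 \left(1 + 2 \left(-30\right)\right)\right) - \frac{1}{4} = \left(-1130 - - 30 \left(1 - 60\right)\right) - \frac{1}{4} = \left(-1130 - \left(-30\right) \left(-59\right)\right) - \frac{1}{4} = \left(-1130 - 1770\right) - \frac{1}{4} = -2900 - \frac{1}{4} = - \frac{11601}{4}$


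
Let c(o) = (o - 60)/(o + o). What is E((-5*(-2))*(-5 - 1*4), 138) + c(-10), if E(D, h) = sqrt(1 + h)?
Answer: 7/2 + sqrt(139) ≈ 15.290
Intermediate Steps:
c(o) = (-60 + o)/(2*o) (c(o) = (-60 + o)/((2*o)) = (-60 + o)*(1/(2*o)) = (-60 + o)/(2*o))
E((-5*(-2))*(-5 - 1*4), 138) + c(-10) = sqrt(1 + 138) + (1/2)*(-60 - 10)/(-10) = sqrt(139) + (1/2)*(-1/10)*(-70) = sqrt(139) + 7/2 = 7/2 + sqrt(139)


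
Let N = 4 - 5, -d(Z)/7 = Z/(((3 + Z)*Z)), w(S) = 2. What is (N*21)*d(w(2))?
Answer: 147/5 ≈ 29.400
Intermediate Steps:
d(Z) = -7/(3 + Z) (d(Z) = -7*Z/((3 + Z)*Z) = -7*Z/(Z*(3 + Z)) = -7*Z*1/(Z*(3 + Z)) = -7/(3 + Z))
N = -1
(N*21)*d(w(2)) = (-1*21)*(-7/(3 + 2)) = -(-147)/5 = -21*(-7/5) = 147/5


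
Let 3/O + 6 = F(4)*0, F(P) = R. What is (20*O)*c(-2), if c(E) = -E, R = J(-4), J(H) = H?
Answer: -20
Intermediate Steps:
R = -4
F(P) = -4
O = -1/2 (O = 3/(-6 - 4*0) = 3/(-6 + 0) = 3/(-6) = 3*(-1/6) = -1/2 ≈ -0.50000)
(20*O)*c(-2) = (20*(-1/2))*(-1*(-2)) = -10*2 = -20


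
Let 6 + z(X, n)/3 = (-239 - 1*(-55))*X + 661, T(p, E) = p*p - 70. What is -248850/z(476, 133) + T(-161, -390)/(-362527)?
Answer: 27824413071/31514109583 ≈ 0.88292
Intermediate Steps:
T(p, E) = -70 + p**2 (T(p, E) = p**2 - 70 = -70 + p**2)
z(X, n) = 1965 - 552*X (z(X, n) = -18 + 3*((-239 - 1*(-55))*X + 661) = -18 + 3*((-239 + 55)*X + 661) = -18 + 3*(-184*X + 661) = -18 + 3*(661 - 184*X) = -18 + (1983 - 552*X) = 1965 - 552*X)
-248850/z(476, 133) + T(-161, -390)/(-362527) = -248850/(1965 - 552*476) + (-70 + (-161)**2)/(-362527) = -248850/(1965 - 262752) + (-70 + 25921)*(-1/362527) = -248850/(-260787) + 25851*(-1/362527) = -248850*(-1/260787) - 25851/362527 = 82950/86929 - 25851/362527 = 27824413071/31514109583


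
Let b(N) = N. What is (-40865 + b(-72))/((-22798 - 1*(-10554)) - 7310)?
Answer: 40937/19554 ≈ 2.0935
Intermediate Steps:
(-40865 + b(-72))/((-22798 - 1*(-10554)) - 7310) = (-40865 - 72)/((-22798 - 1*(-10554)) - 7310) = -40937/((-22798 + 10554) - 7310) = -40937/(-12244 - 7310) = -40937/(-19554) = -40937*(-1/19554) = 40937/19554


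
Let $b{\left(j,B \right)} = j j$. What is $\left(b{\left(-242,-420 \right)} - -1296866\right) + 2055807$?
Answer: $3411237$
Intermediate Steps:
$b{\left(j,B \right)} = j^{2}$
$\left(b{\left(-242,-420 \right)} - -1296866\right) + 2055807 = \left(\left(-242\right)^{2} - -1296866\right) + 2055807 = \left(58564 + 1296866\right) + 2055807 = 1355430 + 2055807 = 3411237$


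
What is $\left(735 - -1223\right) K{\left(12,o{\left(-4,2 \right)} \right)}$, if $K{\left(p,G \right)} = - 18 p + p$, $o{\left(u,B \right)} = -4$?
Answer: $-399432$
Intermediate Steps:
$K{\left(p,G \right)} = - 17 p$
$\left(735 - -1223\right) K{\left(12,o{\left(-4,2 \right)} \right)} = \left(735 - -1223\right) \left(\left(-17\right) 12\right) = \left(735 + 1223\right) \left(-204\right) = 1958 \left(-204\right) = -399432$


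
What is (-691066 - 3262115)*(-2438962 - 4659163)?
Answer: 28060172885625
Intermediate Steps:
(-691066 - 3262115)*(-2438962 - 4659163) = -3953181*(-7098125) = 28060172885625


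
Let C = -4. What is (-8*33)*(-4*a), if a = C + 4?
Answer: 0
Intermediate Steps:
a = 0 (a = -4 + 4 = 0)
(-8*33)*(-4*a) = (-8*33)*(-4*0) = -264*0 = 0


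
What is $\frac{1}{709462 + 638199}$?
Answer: $\frac{1}{1347661} \approx 7.4203 \cdot 10^{-7}$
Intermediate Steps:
$\frac{1}{709462 + 638199} = \frac{1}{1347661}$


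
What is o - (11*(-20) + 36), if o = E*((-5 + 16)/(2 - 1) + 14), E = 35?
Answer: 1059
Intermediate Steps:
o = 875 (o = 35*((-5 + 16)/(2 - 1) + 14) = 35*(11/1 + 14) = 35*(11*1 + 14) = 35*(11 + 14) = 35*25 = 875)
o - (11*(-20) + 36) = 875 - (11*(-20) + 36) = 875 - (-220 + 36) = 875 - 1*(-184) = 875 + 184 = 1059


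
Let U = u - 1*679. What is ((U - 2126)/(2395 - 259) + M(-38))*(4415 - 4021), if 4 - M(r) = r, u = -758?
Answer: 16971353/1068 ≈ 15891.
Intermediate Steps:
M(r) = 4 - r
U = -1437 (U = -758 - 1*679 = -758 - 679 = -1437)
((U - 2126)/(2395 - 259) + M(-38))*(4415 - 4021) = ((-1437 - 2126)/(2395 - 259) + (4 - 1*(-38)))*(4415 - 4021) = (-3563/2136 + (4 + 38))*394 = (-3563*1/2136 + 42)*394 = (-3563/2136 + 42)*394 = (86149/2136)*394 = 16971353/1068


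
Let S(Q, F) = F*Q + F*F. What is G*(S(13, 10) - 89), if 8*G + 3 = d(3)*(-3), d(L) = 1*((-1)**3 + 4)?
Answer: -423/2 ≈ -211.50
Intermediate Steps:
S(Q, F) = F**2 + F*Q (S(Q, F) = F*Q + F**2 = F**2 + F*Q)
d(L) = 3 (d(L) = 1*(-1 + 4) = 1*3 = 3)
G = -3/2 (G = -3/8 + (3*(-3))/8 = -3/8 + (1/8)*(-9) = -3/8 - 9/8 = -3/2 ≈ -1.5000)
G*(S(13, 10) - 89) = -3*(10*(10 + 13) - 89)/2 = -3*(10*23 - 89)/2 = -3*(230 - 89)/2 = -3/2*141 = -423/2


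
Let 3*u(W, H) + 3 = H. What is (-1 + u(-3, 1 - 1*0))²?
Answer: 25/9 ≈ 2.7778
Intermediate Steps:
u(W, H) = -1 + H/3
(-1 + u(-3, 1 - 1*0))² = (-1 + (-1 + (1 - 1*0)/3))² = (-1 + (-1 + (1 + 0)/3))² = (-1 + (-1 + (⅓)*1))² = (-1 + (-1 + ⅓))² = (-1 - ⅔)² = (-5/3)² = 25/9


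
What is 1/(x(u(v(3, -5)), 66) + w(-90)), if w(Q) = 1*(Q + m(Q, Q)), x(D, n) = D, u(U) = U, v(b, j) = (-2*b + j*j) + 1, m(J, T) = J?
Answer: -1/160 ≈ -0.0062500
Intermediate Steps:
v(b, j) = 1 + j² - 2*b (v(b, j) = (-2*b + j²) + 1 = (j² - 2*b) + 1 = 1 + j² - 2*b)
w(Q) = 2*Q (w(Q) = 1*(Q + Q) = 1*(2*Q) = 2*Q)
1/(x(u(v(3, -5)), 66) + w(-90)) = 1/((1 + (-5)² - 2*3) + 2*(-90)) = 1/((1 + 25 - 6) - 180) = 1/(20 - 180) = 1/(-160) = -1/160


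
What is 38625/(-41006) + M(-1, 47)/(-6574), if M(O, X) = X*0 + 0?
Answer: -38625/41006 ≈ -0.94194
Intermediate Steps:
M(O, X) = 0 (M(O, X) = 0 + 0 = 0)
38625/(-41006) + M(-1, 47)/(-6574) = 38625/(-41006) + 0/(-6574) = 38625*(-1/41006) + 0*(-1/6574) = -38625/41006 + 0 = -38625/41006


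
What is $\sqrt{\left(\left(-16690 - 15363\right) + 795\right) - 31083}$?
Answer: $i \sqrt{62341} \approx 249.68 i$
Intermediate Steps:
$\sqrt{\left(\left(-16690 - 15363\right) + 795\right) - 31083} = \sqrt{\left(-32053 + 795\right) - 31083} = \sqrt{-31258 - 31083} = \sqrt{-62341} = i \sqrt{62341}$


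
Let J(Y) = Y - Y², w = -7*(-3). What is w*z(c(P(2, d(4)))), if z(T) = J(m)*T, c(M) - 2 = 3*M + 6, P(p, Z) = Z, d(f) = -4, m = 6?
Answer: 2520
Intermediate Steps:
c(M) = 8 + 3*M (c(M) = 2 + (3*M + 6) = 2 + (6 + 3*M) = 8 + 3*M)
w = 21
z(T) = -30*T (z(T) = (6*(1 - 1*6))*T = (6*(1 - 6))*T = (6*(-5))*T = -30*T)
w*z(c(P(2, d(4)))) = 21*(-30*(8 + 3*(-4))) = 21*(-30*(8 - 12)) = 21*(-30*(-4)) = 21*120 = 2520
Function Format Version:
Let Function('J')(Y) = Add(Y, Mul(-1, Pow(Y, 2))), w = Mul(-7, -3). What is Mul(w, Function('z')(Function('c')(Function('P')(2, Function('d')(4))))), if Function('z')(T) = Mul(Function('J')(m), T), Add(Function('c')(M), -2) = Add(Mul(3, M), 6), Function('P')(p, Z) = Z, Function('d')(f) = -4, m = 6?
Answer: 2520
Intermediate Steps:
Function('c')(M) = Add(8, Mul(3, M)) (Function('c')(M) = Add(2, Add(Mul(3, M), 6)) = Add(2, Add(6, Mul(3, M))) = Add(8, Mul(3, M)))
w = 21
Function('z')(T) = Mul(-30, T) (Function('z')(T) = Mul(Mul(6, Add(1, Mul(-1, 6))), T) = Mul(Mul(6, Add(1, -6)), T) = Mul(Mul(6, -5), T) = Mul(-30, T))
Mul(w, Function('z')(Function('c')(Function('P')(2, Function('d')(4))))) = Mul(21, Mul(-30, Add(8, Mul(3, -4)))) = Mul(21, Mul(-30, Add(8, -12))) = Mul(21, Mul(-30, -4)) = Mul(21, 120) = 2520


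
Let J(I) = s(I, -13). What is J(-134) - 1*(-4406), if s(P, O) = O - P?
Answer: 4527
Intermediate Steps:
J(I) = -13 - I
J(-134) - 1*(-4406) = (-13 - 1*(-134)) - 1*(-4406) = (-13 + 134) + 4406 = 121 + 4406 = 4527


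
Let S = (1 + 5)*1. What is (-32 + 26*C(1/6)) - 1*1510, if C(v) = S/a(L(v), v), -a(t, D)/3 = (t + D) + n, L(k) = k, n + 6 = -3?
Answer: -1536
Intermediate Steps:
n = -9 (n = -6 - 3 = -9)
a(t, D) = 27 - 3*D - 3*t (a(t, D) = -3*((t + D) - 9) = -3*((D + t) - 9) = -3*(-9 + D + t) = 27 - 3*D - 3*t)
S = 6 (S = 6*1 = 6)
C(v) = 6/(27 - 6*v) (C(v) = 6/(27 - 3*v - 3*v) = 6/(27 - 6*v))
(-32 + 26*C(1/6)) - 1*1510 = (-32 + 26*(-2/(-9 + 2/6))) - 1*1510 = (-32 + 26*(-2/(-9 + 2*(⅙)))) - 1510 = (-32 + 26*(-2/(-9 + ⅓))) - 1510 = (-32 + 26*(-2/(-26/3))) - 1510 = (-32 + 26*(-2*(-3/26))) - 1510 = (-32 + 26*(3/13)) - 1510 = (-32 + 6) - 1510 = -26 - 1510 = -1536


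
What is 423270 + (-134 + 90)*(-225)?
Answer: 433170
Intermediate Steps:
423270 + (-134 + 90)*(-225) = 423270 - 44*(-225) = 423270 + 9900 = 433170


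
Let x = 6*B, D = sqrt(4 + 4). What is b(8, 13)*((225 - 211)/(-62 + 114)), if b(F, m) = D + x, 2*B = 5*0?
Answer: 7*sqrt(2)/13 ≈ 0.76150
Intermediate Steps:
B = 0 (B = (5*0)/2 = (1/2)*0 = 0)
D = 2*sqrt(2) (D = sqrt(8) = 2*sqrt(2) ≈ 2.8284)
x = 0 (x = 6*0 = 0)
b(F, m) = 2*sqrt(2) (b(F, m) = 2*sqrt(2) + 0 = 2*sqrt(2))
b(8, 13)*((225 - 211)/(-62 + 114)) = (2*sqrt(2))*((225 - 211)/(-62 + 114)) = (2*sqrt(2))*(14/52) = (2*sqrt(2))*(14*(1/52)) = (2*sqrt(2))*(7/26) = 7*sqrt(2)/13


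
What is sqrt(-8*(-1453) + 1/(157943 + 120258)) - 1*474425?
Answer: -474425 + 5*sqrt(35985949505737)/278201 ≈ -4.7432e+5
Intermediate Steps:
sqrt(-8*(-1453) + 1/(157943 + 120258)) - 1*474425 = sqrt(11624 + 1/278201) - 474425 = sqrt(3233808425/278201) - 474425 = 5*sqrt(35985949505737)/278201 - 474425 = -474425 + 5*sqrt(35985949505737)/278201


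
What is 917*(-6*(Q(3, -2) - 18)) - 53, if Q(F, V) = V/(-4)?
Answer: 96232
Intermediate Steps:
Q(F, V) = -V/4 (Q(F, V) = V*(-¼) = -V/4)
917*(-6*(Q(3, -2) - 18)) - 53 = 917*(-6*(-¼*(-2) - 18)) - 53 = 917*(-6*(½ - 18)) - 53 = 917*(-6*(-35/2)) - 53 = 917*105 - 53 = 96285 - 53 = 96232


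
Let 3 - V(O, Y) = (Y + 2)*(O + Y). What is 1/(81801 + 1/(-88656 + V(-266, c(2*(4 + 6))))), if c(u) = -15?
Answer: 92306/7550723105 ≈ 1.2225e-5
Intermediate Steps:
V(O, Y) = 3 - (2 + Y)*(O + Y) (V(O, Y) = 3 - (Y + 2)*(O + Y) = 3 - (2 + Y)*(O + Y))
1/(81801 + 1/(-88656 + V(-266, c(2*(4 + 6))))) = 1/(81801 + 1/(-88656 + (3 - 1*(-15)**2 - 2*(-266) - 2*(-15) - 1*(-266)*(-15)))) = 1/(81801 + 1/(-88656 + (3 - 1*225 + 532 + 30 - 3990))) = 1/(81801 + 1/(-88656 + (3 - 225 + 532 + 30 - 3990))) = 1/(81801 + 1/(-88656 - 3650)) = 1/(81801 + 1/(-92306)) = 1/(81801 - 1/92306) = 1/(7550723105/92306) = 92306/7550723105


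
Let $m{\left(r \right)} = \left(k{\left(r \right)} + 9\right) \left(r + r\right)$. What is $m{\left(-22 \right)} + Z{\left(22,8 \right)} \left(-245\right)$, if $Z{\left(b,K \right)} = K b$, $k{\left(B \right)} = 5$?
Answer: $-43736$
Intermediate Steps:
$m{\left(r \right)} = 28 r$ ($m{\left(r \right)} = \left(5 + 9\right) \left(r + r\right) = 14 \cdot 2 r = 28 r$)
$m{\left(-22 \right)} + Z{\left(22,8 \right)} \left(-245\right) = 28 \left(-22\right) + 8 \cdot 22 \left(-245\right) = -616 + 176 \left(-245\right) = -616 - 43120 = -43736$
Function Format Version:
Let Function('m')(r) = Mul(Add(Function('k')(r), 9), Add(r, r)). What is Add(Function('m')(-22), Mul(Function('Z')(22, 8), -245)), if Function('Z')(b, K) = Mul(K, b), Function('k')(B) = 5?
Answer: -43736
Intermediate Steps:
Function('m')(r) = Mul(28, r) (Function('m')(r) = Mul(Add(5, 9), Add(r, r)) = Mul(14, Mul(2, r)) = Mul(28, r))
Add(Function('m')(-22), Mul(Function('Z')(22, 8), -245)) = Add(Mul(28, -22), Mul(Mul(8, 22), -245)) = Add(-616, Mul(176, -245)) = Add(-616, -43120) = -43736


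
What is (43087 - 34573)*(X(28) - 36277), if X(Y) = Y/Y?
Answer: -308853864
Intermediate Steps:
X(Y) = 1
(43087 - 34573)*(X(28) - 36277) = (43087 - 34573)*(1 - 36277) = 8514*(-36276) = -308853864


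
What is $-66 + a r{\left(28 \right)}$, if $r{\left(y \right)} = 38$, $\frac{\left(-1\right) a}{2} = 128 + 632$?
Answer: $-57826$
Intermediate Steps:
$a = -1520$ ($a = - 2 \left(128 + 632\right) = \left(-2\right) 760 = -1520$)
$-66 + a r{\left(28 \right)} = -66 - 57760 = -57826$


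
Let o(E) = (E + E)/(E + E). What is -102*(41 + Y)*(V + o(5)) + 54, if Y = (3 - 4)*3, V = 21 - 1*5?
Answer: -65838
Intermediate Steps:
V = 16 (V = 21 - 5 = 16)
o(E) = 1 (o(E) = (2*E)/((2*E)) = (2*E)*(1/(2*E)) = 1)
Y = -3 (Y = -1*3 = -3)
-102*(41 + Y)*(V + o(5)) + 54 = -102*(41 - 3)*(16 + 1) + 54 = -3876*17 + 54 = -102*646 + 54 = -65892 + 54 = -65838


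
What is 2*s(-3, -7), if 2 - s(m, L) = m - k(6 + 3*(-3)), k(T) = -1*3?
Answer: 4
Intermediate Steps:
k(T) = -3
s(m, L) = -1 - m (s(m, L) = 2 - (m - 1*(-3)) = 2 - (m + 3) = 2 - (3 + m) = 2 + (-3 - m) = -1 - m)
2*s(-3, -7) = 2*(-1 - 1*(-3)) = 2*(-1 + 3) = 2*2 = 4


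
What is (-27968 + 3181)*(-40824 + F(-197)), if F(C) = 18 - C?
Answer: 1006575283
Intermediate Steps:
(-27968 + 3181)*(-40824 + F(-197)) = (-27968 + 3181)*(-40824 + (18 - 1*(-197))) = -24787*(-40824 + (18 + 197)) = -24787*(-40824 + 215) = -24787*(-40609) = 1006575283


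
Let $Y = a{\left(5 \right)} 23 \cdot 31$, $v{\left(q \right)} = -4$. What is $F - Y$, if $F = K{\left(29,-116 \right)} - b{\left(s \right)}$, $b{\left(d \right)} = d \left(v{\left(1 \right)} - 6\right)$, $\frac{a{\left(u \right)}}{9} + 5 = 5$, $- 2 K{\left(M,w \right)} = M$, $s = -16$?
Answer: $- \frac{349}{2} \approx -174.5$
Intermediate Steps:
$K{\left(M,w \right)} = - \frac{M}{2}$
$a{\left(u \right)} = 0$ ($a{\left(u \right)} = -45 + 9 \cdot 5 = -45 + 45 = 0$)
$b{\left(d \right)} = - 10 d$ ($b{\left(d \right)} = d \left(-4 - 6\right) = d \left(-10\right) = - 10 d$)
$Y = 0$ ($Y = 0 \cdot 23 \cdot 31 = 0 \cdot 31 = 0$)
$F = - \frac{349}{2}$ ($F = \left(- \frac{1}{2}\right) 29 - \left(-10\right) \left(-16\right) = - \frac{29}{2} - 160 = - \frac{349}{2} \approx -174.5$)
$F - Y = - \frac{349}{2} - 0 = - \frac{349}{2} + 0 = - \frac{349}{2}$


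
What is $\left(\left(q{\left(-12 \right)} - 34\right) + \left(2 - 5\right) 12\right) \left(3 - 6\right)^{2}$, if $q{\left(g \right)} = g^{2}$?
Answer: $666$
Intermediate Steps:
$\left(\left(q{\left(-12 \right)} - 34\right) + \left(2 - 5\right) 12\right) \left(3 - 6\right)^{2} = \left(\left(\left(-12\right)^{2} - 34\right) + \left(2 - 5\right) 12\right) \left(3 - 6\right)^{2} = \left(\left(144 - 34\right) + \left(2 - 5\right) 12\right) \left(-3\right)^{2} = \left(110 - 36\right) 9 = 74 \cdot 9 = 666$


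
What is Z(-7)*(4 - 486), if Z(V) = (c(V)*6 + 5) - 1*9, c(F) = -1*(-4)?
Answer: -9640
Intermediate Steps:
c(F) = 4
Z(V) = 20 (Z(V) = (4*6 + 5) - 1*9 = (24 + 5) - 9 = 29 - 9 = 20)
Z(-7)*(4 - 486) = 20*(4 - 486) = 20*(-482) = -9640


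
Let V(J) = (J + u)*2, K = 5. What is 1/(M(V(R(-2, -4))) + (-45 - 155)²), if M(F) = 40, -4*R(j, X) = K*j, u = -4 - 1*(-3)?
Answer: 1/40040 ≈ 2.4975e-5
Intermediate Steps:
u = -1 (u = -4 + 3 = -1)
R(j, X) = -5*j/4
V(J) = -2 + 2*J (V(J) = (J - 1)*2 = (-1 + J)*2 = -2 + 2*J)
1/(M(V(R(-2, -4))) + (-45 - 155)²) = 1/(40 + (-45 - 155)²) = 1/(40 + (-200)²) = 1/(40 + 40000) = 1/40040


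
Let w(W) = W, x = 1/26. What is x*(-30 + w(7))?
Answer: -23/26 ≈ -0.88461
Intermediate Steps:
x = 1/26 ≈ 0.038462
x*(-30 + w(7)) = (-30 + 7)/26 = (1/26)*(-23) = -23/26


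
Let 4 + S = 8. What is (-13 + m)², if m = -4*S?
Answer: 841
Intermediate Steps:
S = 4 (S = -4 + 8 = 4)
m = -16 (m = -4*4 = -16)
(-13 + m)² = (-13 - 16)² = (-29)² = 841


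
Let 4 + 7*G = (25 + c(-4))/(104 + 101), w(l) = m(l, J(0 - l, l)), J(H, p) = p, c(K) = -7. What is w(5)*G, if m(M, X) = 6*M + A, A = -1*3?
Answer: -21654/1435 ≈ -15.090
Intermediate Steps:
A = -3
m(M, X) = -3 + 6*M (m(M, X) = 6*M - 3 = -3 + 6*M)
w(l) = -3 + 6*l
G = -802/1435 (G = -4/7 + ((25 - 7)/(104 + 101))/7 = -4/7 + (18/205)/7 = -4/7 + (18*(1/205))/7 = -4/7 + (1/7)*(18/205) = -4/7 + 18/1435 = -802/1435 ≈ -0.55888)
w(5)*G = (-3 + 6*5)*(-802/1435) = (-3 + 30)*(-802/1435) = 27*(-802/1435) = -21654/1435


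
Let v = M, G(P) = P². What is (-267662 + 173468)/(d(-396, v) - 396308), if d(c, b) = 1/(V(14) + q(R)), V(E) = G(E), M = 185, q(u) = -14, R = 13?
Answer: 5714436/24042685 ≈ 0.23768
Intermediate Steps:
v = 185
V(E) = E²
d(c, b) = 1/182 (d(c, b) = 1/(14² - 14) = 1/(196 - 14) = 1/182)
(-267662 + 173468)/(d(-396, v) - 396308) = (-267662 + 173468)/(1/182 - 396308) = -94194/(-72128055/182) = -94194*(-182/72128055) = 5714436/24042685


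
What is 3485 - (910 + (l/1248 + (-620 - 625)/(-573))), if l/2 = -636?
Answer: 25563443/9932 ≈ 2573.8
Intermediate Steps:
l = -1272 (l = 2*(-636) = -1272)
3485 - (910 + (l/1248 + (-620 - 625)/(-573))) = 3485 - (910 + (-1272/1248 + (-620 - 625)/(-573))) = 3485 - (910 + (-1272*1/1248 - 1245*(-1/573))) = 3485 - (910 + (-53/52 + 415/191)) = 3485 - (910 + 11457/9932) = 3485 - 1*9049577/9932 = 3485 - 9049577/9932 = 25563443/9932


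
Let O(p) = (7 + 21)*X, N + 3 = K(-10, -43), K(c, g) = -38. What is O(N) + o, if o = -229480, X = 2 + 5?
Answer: -229284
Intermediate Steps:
N = -41 (N = -3 - 38 = -41)
X = 7
O(p) = 196 (O(p) = (7 + 21)*7 = 28*7 = 196)
O(N) + o = 196 - 229480 = -229284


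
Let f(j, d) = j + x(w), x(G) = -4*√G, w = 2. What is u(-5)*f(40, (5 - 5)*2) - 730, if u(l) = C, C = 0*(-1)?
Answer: -730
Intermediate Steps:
C = 0
u(l) = 0
f(j, d) = j - 4*√2
u(-5)*f(40, (5 - 5)*2) - 730 = 0*(40 - 4*√2) - 730 = 0 - 730 = -730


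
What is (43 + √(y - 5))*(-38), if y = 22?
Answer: -1634 - 38*√17 ≈ -1790.7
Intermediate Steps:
(43 + √(y - 5))*(-38) = (43 + √(22 - 5))*(-38) = (43 + √17)*(-38) = -1634 - 38*√17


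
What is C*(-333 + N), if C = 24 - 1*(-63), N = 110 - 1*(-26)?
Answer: -17139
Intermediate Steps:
N = 136 (N = 110 + 26 = 136)
C = 87 (C = 24 + 63 = 87)
C*(-333 + N) = 87*(-333 + 136) = 87*(-197) = -17139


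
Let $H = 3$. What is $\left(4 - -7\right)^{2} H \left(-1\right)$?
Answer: $-363$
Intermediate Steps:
$\left(4 - -7\right)^{2} H \left(-1\right) = \left(4 - -7\right)^{2} \cdot 3 \left(-1\right) = \left(4 + 7\right)^{2} \left(-3\right) = 11^{2} \left(-3\right) = 121 \left(-3\right) = -363$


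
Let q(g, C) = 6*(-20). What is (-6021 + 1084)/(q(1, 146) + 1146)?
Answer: -4937/1026 ≈ -4.8119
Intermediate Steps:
q(g, C) = -120
(-6021 + 1084)/(q(1, 146) + 1146) = (-6021 + 1084)/(-120 + 1146) = -4937/1026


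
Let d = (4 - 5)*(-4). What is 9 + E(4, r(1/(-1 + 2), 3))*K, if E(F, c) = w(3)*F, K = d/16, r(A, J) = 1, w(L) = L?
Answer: 12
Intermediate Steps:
d = 4 (d = -1*(-4) = 4)
K = 1/4 (K = 4/16 = 4*(1/16) = 1/4 ≈ 0.25000)
E(F, c) = 3*F
9 + E(4, r(1/(-1 + 2), 3))*K = 9 + (3*4)*(1/4) = 9 + 12*(1/4) = 9 + 3 = 12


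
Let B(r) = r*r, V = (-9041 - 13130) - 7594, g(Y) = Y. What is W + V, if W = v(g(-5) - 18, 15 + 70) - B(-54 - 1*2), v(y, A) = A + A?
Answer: -32731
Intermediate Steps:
V = -29765 (V = -22171 - 7594 = -29765)
B(r) = r²
v(y, A) = 2*A
W = -2966 (W = 2*(15 + 70) - (-54 - 1*2)² = 2*85 - (-54 - 2)² = 170 - 1*(-56)² = 170 - 1*3136 = 170 - 3136 = -2966)
W + V = -2966 - 29765 = -32731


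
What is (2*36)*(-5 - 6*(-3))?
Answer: 936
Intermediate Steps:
(2*36)*(-5 - 6*(-3)) = 72*(-5 - 1*(-18)) = 72*(-5 + 18) = 72*13 = 936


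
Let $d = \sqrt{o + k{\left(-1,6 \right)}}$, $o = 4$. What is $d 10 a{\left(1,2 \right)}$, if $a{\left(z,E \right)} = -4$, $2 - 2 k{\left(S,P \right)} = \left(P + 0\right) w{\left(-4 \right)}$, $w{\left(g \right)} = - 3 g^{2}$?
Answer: $- 40 \sqrt{149} \approx -488.26$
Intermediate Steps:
$k{\left(S,P \right)} = 1 + 24 P$ ($k{\left(S,P \right)} = 1 - \frac{\left(P + 0\right) \left(- 3 \left(-4\right)^{2}\right)}{2} = 1 - \frac{P \left(\left(-3\right) 16\right)}{2} = 1 - \frac{P \left(-48\right)}{2} = 1 - \frac{\left(-48\right) P}{2} = 1 + 24 P$)
$d = \sqrt{149}$ ($d = \sqrt{4 + \left(1 + 24 \cdot 6\right)} = \sqrt{4 + \left(1 + 144\right)} = \sqrt{4 + 145} = \sqrt{149} \approx 12.207$)
$d 10 a{\left(1,2 \right)} = \sqrt{149} \cdot 10 \left(-4\right) = 10 \sqrt{149} \left(-4\right) = - 40 \sqrt{149}$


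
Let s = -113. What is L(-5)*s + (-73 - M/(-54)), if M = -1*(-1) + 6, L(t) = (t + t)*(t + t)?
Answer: -614135/54 ≈ -11373.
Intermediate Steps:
L(t) = 4*t**2 (L(t) = (2*t)*(2*t) = 4*t**2)
M = 7 (M = 1 + 6 = 7)
L(-5)*s + (-73 - M/(-54)) = (4*(-5)**2)*(-113) + (-73 - 7/(-54)) = (4*25)*(-113) + (-73 - 7*(-1)/54) = 100*(-113) + (-73 - 1*(-7/54)) = -11300 + (-73 + 7/54) = -11300 - 3935/54 = -614135/54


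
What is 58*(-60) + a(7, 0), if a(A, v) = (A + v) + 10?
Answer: -3463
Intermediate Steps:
a(A, v) = 10 + A + v
58*(-60) + a(7, 0) = 58*(-60) + (10 + 7 + 0) = -3480 + 17 = -3463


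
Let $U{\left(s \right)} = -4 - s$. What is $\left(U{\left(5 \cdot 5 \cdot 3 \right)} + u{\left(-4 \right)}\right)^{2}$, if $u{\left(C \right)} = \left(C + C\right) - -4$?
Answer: $6889$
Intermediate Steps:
$u{\left(C \right)} = 4 + 2 C$ ($u{\left(C \right)} = 2 C + 4 = 4 + 2 C$)
$\left(U{\left(5 \cdot 5 \cdot 3 \right)} + u{\left(-4 \right)}\right)^{2} = \left(\left(-4 - 5 \cdot 5 \cdot 3\right) + \left(4 + 2 \left(-4\right)\right)\right)^{2} = \left(\left(-4 - 25 \cdot 3\right) + \left(4 - 8\right)\right)^{2} = \left(\left(-4 - 75\right) - 4\right)^{2} = \left(-79 - 4\right)^{2} = \left(-83\right)^{2} = 6889$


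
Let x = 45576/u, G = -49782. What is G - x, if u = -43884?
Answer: -60682992/1219 ≈ -49781.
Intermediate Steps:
x = -1266/1219 (x = 45576/(-43884) = 45576*(-1/43884) = -1266/1219 ≈ -1.0386)
G - x = -49782 - 1*(-1266/1219) = -49782 + 1266/1219 = -60682992/1219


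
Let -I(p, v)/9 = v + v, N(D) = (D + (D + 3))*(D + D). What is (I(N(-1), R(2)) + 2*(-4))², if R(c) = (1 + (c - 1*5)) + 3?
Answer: 676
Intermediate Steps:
N(D) = 2*D*(3 + 2*D) (N(D) = (D + (3 + D))*(2*D) = (3 + 2*D)*(2*D) = 2*D*(3 + 2*D))
R(c) = -1 + c (R(c) = (1 + (c - 5)) + 3 = (1 + (-5 + c)) + 3 = (-4 + c) + 3 = -1 + c)
I(p, v) = -18*v (I(p, v) = -9*(v + v) = -18*v)
(I(N(-1), R(2)) + 2*(-4))² = (-18*(-1 + 2) + 2*(-4))² = (-18*1 - 8)² = (-18 - 8)² = (-26)² = 676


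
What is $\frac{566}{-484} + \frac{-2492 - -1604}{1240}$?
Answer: $- \frac{70727}{37510} \approx -1.8856$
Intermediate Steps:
$\frac{566}{-484} + \frac{-2492 - -1604}{1240} = 566 \left(- \frac{1}{484}\right) + \left(-2492 + 1604\right) \frac{1}{1240} = - \frac{283}{242} - \frac{111}{155} = - \frac{70727}{37510}$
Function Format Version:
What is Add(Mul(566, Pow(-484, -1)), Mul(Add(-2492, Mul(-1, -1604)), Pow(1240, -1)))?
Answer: Rational(-70727, 37510) ≈ -1.8856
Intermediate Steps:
Add(Mul(566, Pow(-484, -1)), Mul(Add(-2492, Mul(-1, -1604)), Pow(1240, -1))) = Add(Mul(566, Rational(-1, 484)), Mul(Add(-2492, 1604), Rational(1, 1240))) = Add(Rational(-283, 242), Mul(-888, Rational(1, 1240))) = Add(Rational(-283, 242), Rational(-111, 155)) = Rational(-70727, 37510)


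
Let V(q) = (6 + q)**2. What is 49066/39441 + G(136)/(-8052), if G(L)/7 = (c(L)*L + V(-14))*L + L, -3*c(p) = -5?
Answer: -2639092892/79394733 ≈ -33.240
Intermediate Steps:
c(p) = 5/3 (c(p) = -1/3*(-5) = 5/3)
G(L) = 7*L + 7*L*(64 + 5*L/3) (G(L) = 7*((5*L/3 + (6 - 14)**2)*L + L) = 7*((5*L/3 + (-8)**2)*L + L) = 7*((5*L/3 + 64)*L + L) = 7*((64 + 5*L/3)*L + L) = 7*(L*(64 + 5*L/3) + L) = 7*(L + L*(64 + 5*L/3)) = 7*L + 7*L*(64 + 5*L/3))
49066/39441 + G(136)/(-8052) = 49066/39441 + ((35/3)*136*(39 + 136))/(-8052) = 49066*(1/39441) + ((35/3)*136*175)*(-1/8052) = 49066/39441 + (833000/3)*(-1/8052) = 49066/39441 - 208250/6039 = -2639092892/79394733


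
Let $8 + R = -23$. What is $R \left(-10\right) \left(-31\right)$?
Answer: $-9610$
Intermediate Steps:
$R = -31$ ($R = -8 - 23 = -31$)
$R \left(-10\right) \left(-31\right) = \left(-31\right) \left(-10\right) \left(-31\right) = 310 \left(-31\right) = -9610$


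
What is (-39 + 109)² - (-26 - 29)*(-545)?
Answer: -25075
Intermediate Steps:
(-39 + 109)² - (-26 - 29)*(-545) = 70² - (-55)*(-545) = 4900 - 1*29975 = 4900 - 29975 = -25075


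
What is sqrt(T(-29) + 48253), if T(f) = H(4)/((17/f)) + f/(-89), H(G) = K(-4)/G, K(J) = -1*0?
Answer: sqrt(382214594)/89 ≈ 219.67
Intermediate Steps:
K(J) = 0
H(G) = 0 (H(G) = 0/G = 0)
T(f) = -f/89 (T(f) = 0/((17/f)) + f/(-89) = 0*(f/17) + f*(-1/89) = 0 - f/89 = -f/89)
sqrt(T(-29) + 48253) = sqrt(-1/89*(-29) + 48253) = sqrt(29/89 + 48253) = sqrt(4294546/89) = sqrt(382214594)/89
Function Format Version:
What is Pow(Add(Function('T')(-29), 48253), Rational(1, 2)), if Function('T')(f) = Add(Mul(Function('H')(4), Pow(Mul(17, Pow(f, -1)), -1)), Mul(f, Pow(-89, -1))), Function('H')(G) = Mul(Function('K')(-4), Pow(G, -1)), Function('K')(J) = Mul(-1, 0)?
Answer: Mul(Rational(1, 89), Pow(382214594, Rational(1, 2))) ≈ 219.67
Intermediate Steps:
Function('K')(J) = 0
Function('H')(G) = 0 (Function('H')(G) = Mul(0, Pow(G, -1)) = 0)
Function('T')(f) = Mul(Rational(-1, 89), f) (Function('T')(f) = Add(Mul(0, Pow(Mul(17, Pow(f, -1)), -1)), Mul(f, Pow(-89, -1))) = Add(Mul(0, Mul(Rational(1, 17), f)), Mul(f, Rational(-1, 89))) = Add(0, Mul(Rational(-1, 89), f)) = Mul(Rational(-1, 89), f))
Pow(Add(Function('T')(-29), 48253), Rational(1, 2)) = Pow(Add(Mul(Rational(-1, 89), -29), 48253), Rational(1, 2)) = Pow(Add(Rational(29, 89), 48253), Rational(1, 2)) = Pow(Rational(4294546, 89), Rational(1, 2)) = Mul(Rational(1, 89), Pow(382214594, Rational(1, 2)))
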